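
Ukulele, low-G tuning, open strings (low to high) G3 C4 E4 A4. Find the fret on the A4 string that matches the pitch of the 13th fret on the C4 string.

4

C4 at fret 13 is C4 + 13 semitones = C#5.
The open A4 string is 9 semitones above the open C4, so the same pitch on the A4 string lies at fret 13 − 9 = 4.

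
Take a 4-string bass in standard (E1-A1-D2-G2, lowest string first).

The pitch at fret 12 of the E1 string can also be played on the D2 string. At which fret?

E1 at fret 12 is E1 + 12 semitones = E2.
The open D2 string is 10 semitones above the open E1, so the same pitch on the D2 string lies at fret 12 − 10 = 2.

2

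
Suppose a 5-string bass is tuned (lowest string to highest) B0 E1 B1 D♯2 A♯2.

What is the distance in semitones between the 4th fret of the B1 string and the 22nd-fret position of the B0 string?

6 semitones

B1 at fret 4 → D♯2 (MIDI 39); B0 at fret 22 → A2 (MIDI 45).
39 − 45 = -6, so the two pitches are 6 semitones apart, with A2 the higher.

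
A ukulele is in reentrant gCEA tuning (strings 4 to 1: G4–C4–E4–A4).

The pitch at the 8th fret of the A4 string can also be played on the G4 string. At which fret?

10

A4 at fret 8 is A4 + 8 semitones = F5.
The open G4 string is 2 semitones below the open A4, so the same pitch on the G4 string lies at fret 8 + 2 = 10.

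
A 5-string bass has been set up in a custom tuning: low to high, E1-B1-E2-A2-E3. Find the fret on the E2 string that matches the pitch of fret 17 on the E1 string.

5

E1 at fret 17 is E1 + 17 semitones = A2.
The open E2 string is 12 semitones above the open E1, so the same pitch on the E2 string lies at fret 17 − 12 = 5.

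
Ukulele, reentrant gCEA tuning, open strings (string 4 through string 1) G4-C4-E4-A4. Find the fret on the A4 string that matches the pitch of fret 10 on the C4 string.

1

C4 at fret 10 is C4 + 10 semitones = A#4.
The open A4 string is 9 semitones above the open C4, so the same pitch on the A4 string lies at fret 10 − 9 = 1.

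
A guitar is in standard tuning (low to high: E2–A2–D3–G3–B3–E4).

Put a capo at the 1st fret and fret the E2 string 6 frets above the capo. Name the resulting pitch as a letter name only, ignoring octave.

The capo raises the open E2 by 1 semitone to F2; fretting 6 more gives E2 + 1 + 6 = E2 + 7 semitones, landing on B.

B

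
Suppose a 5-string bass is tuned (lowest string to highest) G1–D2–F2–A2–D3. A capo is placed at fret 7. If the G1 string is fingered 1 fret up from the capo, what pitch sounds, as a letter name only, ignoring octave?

The capo raises the open G1 by 7 semitones to D2; fretting 1 more gives G1 + 7 + 1 = G1 + 8 semitones, landing on Eb.

Eb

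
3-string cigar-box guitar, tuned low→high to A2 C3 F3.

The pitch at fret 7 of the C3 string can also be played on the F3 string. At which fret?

2

Fret 7 on C3 is MIDI 48 + 7 = 55 (G3). On the F3 string (open MIDI 53), that pitch is 55 − 53 = fret 2.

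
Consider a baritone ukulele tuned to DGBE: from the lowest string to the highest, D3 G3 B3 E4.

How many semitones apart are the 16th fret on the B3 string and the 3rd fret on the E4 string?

B3 at fret 16 → D#5 (MIDI 75); E4 at fret 3 → G4 (MIDI 67).
75 − 67 = 8, so the two pitches are 8 semitones apart, with D#5 the higher.

8 semitones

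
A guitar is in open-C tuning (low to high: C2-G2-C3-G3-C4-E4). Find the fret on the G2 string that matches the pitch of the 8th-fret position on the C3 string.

C3 at fret 8 is C3 + 8 semitones = G♯3.
The open G2 string is 5 semitones below the open C3, so the same pitch on the G2 string lies at fret 8 + 5 = 13.

13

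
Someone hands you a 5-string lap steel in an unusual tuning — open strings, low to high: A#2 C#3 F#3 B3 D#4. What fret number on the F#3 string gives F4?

11

F4 is 11 semitones above the open F#3 (F#–G–G#–A–…–D#–E–F), so it sits at fret 11.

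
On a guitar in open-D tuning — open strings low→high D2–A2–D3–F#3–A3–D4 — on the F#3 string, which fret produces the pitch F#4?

12

F#4 is 12 semitones above the open F#3 (F#–G–G#–A–…–E–F–F#), so it sits at fret 12.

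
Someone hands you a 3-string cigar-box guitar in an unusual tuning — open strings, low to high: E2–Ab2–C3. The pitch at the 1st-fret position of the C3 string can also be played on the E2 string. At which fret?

9

Fret 1 on C3 is MIDI 48 + 1 = 49 (Db3). On the E2 string (open MIDI 40), that pitch is 49 − 40 = fret 9.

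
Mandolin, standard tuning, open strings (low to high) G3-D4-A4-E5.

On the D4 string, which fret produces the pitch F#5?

F#5 is 16 semitones above the open D4 (D–D#–E–F–…–E–F–F#), so it sits at fret 16.

16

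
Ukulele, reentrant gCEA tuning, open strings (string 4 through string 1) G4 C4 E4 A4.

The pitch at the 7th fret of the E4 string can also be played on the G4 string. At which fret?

E4 at fret 7 is E4 + 7 semitones = B4.
The open G4 string is 3 semitones above the open E4, so the same pitch on the G4 string lies at fret 7 − 3 = 4.

4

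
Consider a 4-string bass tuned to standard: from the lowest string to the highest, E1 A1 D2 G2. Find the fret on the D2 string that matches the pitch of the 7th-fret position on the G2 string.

12

Fret 7 on G2 is MIDI 43 + 7 = 50 (D3). On the D2 string (open MIDI 38), that pitch is 50 − 38 = fret 12.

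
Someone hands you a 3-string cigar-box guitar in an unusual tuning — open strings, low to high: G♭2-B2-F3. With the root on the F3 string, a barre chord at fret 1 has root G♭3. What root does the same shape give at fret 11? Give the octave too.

E4

Moving from fret 1 to fret 11 shifts the root by 10 semitones.
G♭3 up 10 semitones is E4.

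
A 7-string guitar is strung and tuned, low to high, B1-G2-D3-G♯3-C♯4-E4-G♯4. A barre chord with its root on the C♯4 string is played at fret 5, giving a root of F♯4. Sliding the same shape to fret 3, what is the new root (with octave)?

E4

Moving from fret 5 to fret 3 shifts the root by -2 semitones.
F♯4 down 2 semitones is E4.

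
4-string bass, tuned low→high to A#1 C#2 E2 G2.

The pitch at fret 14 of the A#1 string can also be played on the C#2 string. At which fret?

11

A#1 at fret 14 is A#1 + 14 semitones = C3.
The open C#2 string is 3 semitones above the open A#1, so the same pitch on the C#2 string lies at fret 14 − 3 = 11.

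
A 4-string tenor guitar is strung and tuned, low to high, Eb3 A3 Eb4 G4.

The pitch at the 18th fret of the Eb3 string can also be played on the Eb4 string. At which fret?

6

Fret 18 on Eb3 is MIDI 51 + 18 = 69 (A4). On the Eb4 string (open MIDI 63), that pitch is 69 − 63 = fret 6.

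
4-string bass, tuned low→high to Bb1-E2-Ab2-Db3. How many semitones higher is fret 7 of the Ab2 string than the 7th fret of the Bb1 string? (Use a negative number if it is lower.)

Ab2 at fret 7 → Eb3 (MIDI 51); Bb1 at fret 7 → F2 (MIDI 41).
51 − 41 = 10, so the two pitches are 10 semitones apart.

10 semitones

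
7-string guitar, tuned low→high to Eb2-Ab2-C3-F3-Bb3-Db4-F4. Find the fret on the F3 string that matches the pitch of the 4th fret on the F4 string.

Fret 4 on F4 is MIDI 65 + 4 = 69 (A4). On the F3 string (open MIDI 53), that pitch is 69 − 53 = fret 16.

16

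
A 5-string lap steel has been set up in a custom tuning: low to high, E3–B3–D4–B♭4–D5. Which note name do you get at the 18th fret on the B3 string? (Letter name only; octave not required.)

F

B3 is MIDI 59. Adding 18 gives 77; 77 mod 12 = 5, i.e. F.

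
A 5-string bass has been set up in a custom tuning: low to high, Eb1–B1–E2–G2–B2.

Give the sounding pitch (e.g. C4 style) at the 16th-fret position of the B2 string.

Each fret is one semitone, so B2 + 16 = Eb4.

Eb4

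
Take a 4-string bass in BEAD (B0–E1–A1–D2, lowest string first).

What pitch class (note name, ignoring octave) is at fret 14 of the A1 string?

Each fret is one semitone, so A1 + 14 = B.

B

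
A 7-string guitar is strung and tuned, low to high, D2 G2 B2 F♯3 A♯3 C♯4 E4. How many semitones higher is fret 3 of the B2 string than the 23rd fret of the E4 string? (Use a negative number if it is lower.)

B2 at fret 3 → D3 (MIDI 50); E4 at fret 23 → D♯6 (MIDI 87).
50 − 87 = -37, so the two pitches are 37 semitones apart.

-37 semitones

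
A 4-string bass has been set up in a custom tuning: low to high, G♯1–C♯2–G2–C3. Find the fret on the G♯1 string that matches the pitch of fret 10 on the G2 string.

21

G2 at fret 10 is G2 + 10 semitones = F3.
The open G♯1 string is 11 semitones below the open G2, so the same pitch on the G♯1 string lies at fret 10 + 11 = 21.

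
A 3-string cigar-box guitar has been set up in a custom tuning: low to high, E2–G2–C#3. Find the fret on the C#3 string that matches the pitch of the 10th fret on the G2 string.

Fret 10 on G2 is MIDI 43 + 10 = 53 (F3). On the C#3 string (open MIDI 49), that pitch is 53 − 49 = fret 4.

4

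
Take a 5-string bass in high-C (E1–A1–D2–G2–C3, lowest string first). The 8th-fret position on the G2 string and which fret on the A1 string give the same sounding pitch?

G2 at fret 8 is G2 + 8 semitones = D#3.
The open A1 string is 10 semitones below the open G2, so the same pitch on the A1 string lies at fret 8 + 10 = 18.

18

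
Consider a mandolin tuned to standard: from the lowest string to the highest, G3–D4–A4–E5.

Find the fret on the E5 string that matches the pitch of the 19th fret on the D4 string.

D4 at fret 19 is D4 + 19 semitones = A5.
The open E5 string is 14 semitones above the open D4, so the same pitch on the E5 string lies at fret 19 − 14 = 5.

5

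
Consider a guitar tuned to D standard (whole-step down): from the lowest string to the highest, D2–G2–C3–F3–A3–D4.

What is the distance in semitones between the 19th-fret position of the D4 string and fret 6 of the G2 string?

32 semitones

D4 at fret 19 → A5 (MIDI 81); G2 at fret 6 → C#3 (MIDI 49).
81 − 49 = 32, so the two pitches are 32 semitones apart, with A5 the higher.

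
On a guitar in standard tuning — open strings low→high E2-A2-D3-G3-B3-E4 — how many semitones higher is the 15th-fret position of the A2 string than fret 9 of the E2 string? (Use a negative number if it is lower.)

A2 at fret 15 → C4 (MIDI 60); E2 at fret 9 → C#3 (MIDI 49).
60 − 49 = 11, so the two pitches are 11 semitones apart.

11 semitones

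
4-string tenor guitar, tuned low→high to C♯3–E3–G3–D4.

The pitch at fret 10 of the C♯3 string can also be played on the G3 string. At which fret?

C♯3 at fret 10 is C♯3 + 10 semitones = B3.
The open G3 string is 6 semitones above the open C♯3, so the same pitch on the G3 string lies at fret 10 − 6 = 4.

4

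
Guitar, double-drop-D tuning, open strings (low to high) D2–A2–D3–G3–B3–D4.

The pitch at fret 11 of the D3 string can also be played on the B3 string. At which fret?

2

Fret 11 on D3 is MIDI 50 + 11 = 61 (C#4). On the B3 string (open MIDI 59), that pitch is 61 − 59 = fret 2.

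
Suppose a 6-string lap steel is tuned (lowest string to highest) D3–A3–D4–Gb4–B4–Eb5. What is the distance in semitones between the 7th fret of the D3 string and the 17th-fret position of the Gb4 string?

26 semitones

D3 at fret 7 → A3 (MIDI 57); Gb4 at fret 17 → B5 (MIDI 83).
57 − 83 = -26, so the two pitches are 26 semitones apart, with B5 the higher.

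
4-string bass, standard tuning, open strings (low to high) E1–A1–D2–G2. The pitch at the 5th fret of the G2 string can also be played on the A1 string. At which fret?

Fret 5 on G2 is MIDI 43 + 5 = 48 (C3). On the A1 string (open MIDI 33), that pitch is 48 − 33 = fret 15.

15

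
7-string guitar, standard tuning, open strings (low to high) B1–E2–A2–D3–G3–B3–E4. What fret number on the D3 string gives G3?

5

G3 is 5 semitones above the open D3 (D–D#–E–F–F#–G), so it sits at fret 5.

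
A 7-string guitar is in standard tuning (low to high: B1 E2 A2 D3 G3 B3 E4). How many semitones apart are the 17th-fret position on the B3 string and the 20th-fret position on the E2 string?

16 semitones

B3 at fret 17 → E5 (MIDI 76); E2 at fret 20 → C4 (MIDI 60).
76 − 60 = 16, so the two pitches are 16 semitones apart, with E5 the higher.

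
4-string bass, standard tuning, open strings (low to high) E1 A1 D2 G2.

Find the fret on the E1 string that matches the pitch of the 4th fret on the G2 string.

Fret 4 on G2 is MIDI 43 + 4 = 47 (B2). On the E1 string (open MIDI 28), that pitch is 47 − 28 = fret 19.

19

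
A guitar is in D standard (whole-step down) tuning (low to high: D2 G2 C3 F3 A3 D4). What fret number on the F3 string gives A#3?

A#3 is 5 semitones above the open F3 (F–F#–G–G#–A–A#), so it sits at fret 5.

5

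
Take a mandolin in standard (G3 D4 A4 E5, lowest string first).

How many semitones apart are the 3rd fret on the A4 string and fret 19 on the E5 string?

23 semitones

A4 at fret 3 → C5 (MIDI 72); E5 at fret 19 → B6 (MIDI 95).
72 − 95 = -23, so the two pitches are 23 semitones apart, with B6 the higher.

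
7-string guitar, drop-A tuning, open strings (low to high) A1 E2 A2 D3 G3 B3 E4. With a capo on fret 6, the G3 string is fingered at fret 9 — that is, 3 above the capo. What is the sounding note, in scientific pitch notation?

The capo raises the open G3 by 6 semitones to C♯4; fretting 3 more gives G3 + 6 + 3 = G3 + 9 semitones = E4.

E4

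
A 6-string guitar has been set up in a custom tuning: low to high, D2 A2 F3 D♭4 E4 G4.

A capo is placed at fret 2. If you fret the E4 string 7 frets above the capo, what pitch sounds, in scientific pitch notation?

The capo raises the open E4 by 2 semitones to G♭4; fretting 7 more gives E4 + 2 + 7 = E4 + 9 semitones = D♭5.

D♭5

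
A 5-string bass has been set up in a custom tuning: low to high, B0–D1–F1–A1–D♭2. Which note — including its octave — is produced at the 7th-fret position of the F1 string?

C2

Each fret is one semitone, so F1 + 7 = C2.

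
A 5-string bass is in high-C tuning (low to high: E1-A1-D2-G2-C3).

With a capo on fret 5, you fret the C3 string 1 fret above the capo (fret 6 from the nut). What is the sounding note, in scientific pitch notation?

The capo raises the open C3 by 5 semitones to F3; fretting 1 more gives C3 + 5 + 1 = C3 + 6 semitones = F♯3.

F♯3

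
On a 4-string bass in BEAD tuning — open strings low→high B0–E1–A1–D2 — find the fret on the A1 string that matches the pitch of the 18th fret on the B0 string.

8

Fret 18 on B0 is MIDI 23 + 18 = 41 (F2). On the A1 string (open MIDI 33), that pitch is 41 − 33 = fret 8.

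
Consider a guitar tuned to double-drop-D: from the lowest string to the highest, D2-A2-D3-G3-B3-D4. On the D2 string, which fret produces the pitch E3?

E3 is 14 semitones above the open D2 (D–D#–E–F–…–D–D#–E), so it sits at fret 14.

14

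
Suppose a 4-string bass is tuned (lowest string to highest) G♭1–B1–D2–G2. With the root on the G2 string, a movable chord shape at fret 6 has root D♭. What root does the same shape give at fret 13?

A♭

Moving from fret 6 to fret 13 shifts the root by 7 semitones.
D♭ up 7 semitones is A♭.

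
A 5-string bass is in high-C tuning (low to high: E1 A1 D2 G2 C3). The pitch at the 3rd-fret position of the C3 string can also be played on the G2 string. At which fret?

8

Fret 3 on C3 is MIDI 48 + 3 = 51 (D♯3). On the G2 string (open MIDI 43), that pitch is 51 − 43 = fret 8.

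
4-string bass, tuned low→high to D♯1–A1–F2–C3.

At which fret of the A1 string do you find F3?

F3 is 20 semitones above the open A1 (A–A#–B–C–…–D#–E–F), so it sits at fret 20.

20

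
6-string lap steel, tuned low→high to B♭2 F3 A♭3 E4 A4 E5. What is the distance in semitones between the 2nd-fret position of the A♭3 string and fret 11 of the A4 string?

A♭3 at fret 2 → B♭3 (MIDI 58); A4 at fret 11 → A♭5 (MIDI 80).
58 − 80 = -22, so the two pitches are 22 semitones apart, with A♭5 the higher.

22 semitones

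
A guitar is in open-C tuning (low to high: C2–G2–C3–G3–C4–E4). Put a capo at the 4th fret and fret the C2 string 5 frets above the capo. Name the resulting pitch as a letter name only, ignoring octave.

A

The capo raises the open C2 by 4 semitones to E2; fretting 5 more gives C2 + 4 + 5 = C2 + 9 semitones, landing on A.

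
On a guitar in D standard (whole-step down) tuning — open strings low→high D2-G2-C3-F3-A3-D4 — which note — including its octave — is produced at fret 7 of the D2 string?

D2 is MIDI 38. Adding 7 gives 45, which is A2.

A2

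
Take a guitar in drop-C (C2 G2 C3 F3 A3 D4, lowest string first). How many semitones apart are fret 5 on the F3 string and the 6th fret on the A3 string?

5 semitones

F3 at fret 5 → A#3 (MIDI 58); A3 at fret 6 → D#4 (MIDI 63).
58 − 63 = -5, so the two pitches are 5 semitones apart, with D#4 the higher.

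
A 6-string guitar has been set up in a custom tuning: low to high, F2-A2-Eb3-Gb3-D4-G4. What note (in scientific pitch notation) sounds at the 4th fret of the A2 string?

The open A2 string plus 4 semitones: A–Bb–B–C–Db.
The walk passes from B into C once, so the octave number goes from 2 to 3.

Db3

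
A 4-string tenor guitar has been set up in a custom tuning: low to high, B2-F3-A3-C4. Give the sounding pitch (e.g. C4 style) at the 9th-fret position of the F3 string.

D4

The open F3 string plus 9 semitones: F–Gb–G–Ab–A–Bb–B–C–Db–D.
The walk passes from B into C once, so the octave number goes from 3 to 4.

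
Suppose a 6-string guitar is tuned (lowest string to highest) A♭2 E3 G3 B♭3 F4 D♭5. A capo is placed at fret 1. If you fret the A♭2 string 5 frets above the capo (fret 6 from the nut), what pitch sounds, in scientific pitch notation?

D3

The capo raises the open A♭2 by 1 semitone to A2; fretting 5 more gives A♭2 + 1 + 5 = A♭2 + 6 semitones = D3.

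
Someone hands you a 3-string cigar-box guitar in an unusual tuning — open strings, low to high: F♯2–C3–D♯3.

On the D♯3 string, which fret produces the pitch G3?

4

G3 is 4 semitones above the open D♯3 (D#–E–F–F#–G), so it sits at fret 4.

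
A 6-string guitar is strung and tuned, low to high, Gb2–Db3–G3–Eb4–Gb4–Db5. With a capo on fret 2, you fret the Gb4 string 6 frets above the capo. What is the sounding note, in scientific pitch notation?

D5

The capo raises the open Gb4 by 2 semitones to Ab4; fretting 6 more gives Gb4 + 2 + 6 = Gb4 + 8 semitones = D5.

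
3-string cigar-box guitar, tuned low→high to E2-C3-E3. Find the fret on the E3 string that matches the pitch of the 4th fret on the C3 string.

Fret 4 on C3 is MIDI 48 + 4 = 52 (E3). On the E3 string (open MIDI 52), that pitch is 52 − 52 = fret 0.

0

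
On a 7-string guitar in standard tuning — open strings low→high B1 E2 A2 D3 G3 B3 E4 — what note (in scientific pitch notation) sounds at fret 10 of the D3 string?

The open D3 string plus 10 semitones: D–D#–E–F–…–A#–B–C.
The walk passes from B into C once, so the octave number goes from 3 to 4.

C4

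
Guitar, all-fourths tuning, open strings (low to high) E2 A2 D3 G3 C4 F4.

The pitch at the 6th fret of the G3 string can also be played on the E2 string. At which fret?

G3 at fret 6 is G3 + 6 semitones = C#4.
The open E2 string is 15 semitones below the open G3, so the same pitch on the E2 string lies at fret 6 + 15 = 21.

21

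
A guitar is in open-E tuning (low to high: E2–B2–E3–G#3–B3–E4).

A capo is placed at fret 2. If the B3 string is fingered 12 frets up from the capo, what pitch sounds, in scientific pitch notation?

C#5

The capo raises the open B3 by 2 semitones to C#4; fretting 12 more gives B3 + 2 + 12 = B3 + 14 semitones = C#5.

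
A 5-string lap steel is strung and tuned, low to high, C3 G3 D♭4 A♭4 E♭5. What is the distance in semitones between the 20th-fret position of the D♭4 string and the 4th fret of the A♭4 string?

9 semitones

D♭4 at fret 20 → A5 (MIDI 81); A♭4 at fret 4 → C5 (MIDI 72).
81 − 72 = 9, so the two pitches are 9 semitones apart, with A5 the higher.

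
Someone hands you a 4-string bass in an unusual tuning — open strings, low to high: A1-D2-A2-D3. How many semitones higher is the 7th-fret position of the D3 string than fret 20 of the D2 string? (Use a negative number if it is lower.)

-1 semitone

D3 at fret 7 → A3 (MIDI 57); D2 at fret 20 → A♯3 (MIDI 58).
57 − 58 = -1, so the two pitches are 1 semitone apart.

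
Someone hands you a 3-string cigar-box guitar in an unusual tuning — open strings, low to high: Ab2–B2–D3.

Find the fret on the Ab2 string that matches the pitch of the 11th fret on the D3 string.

D3 at fret 11 is D3 + 11 semitones = Db4.
The open Ab2 string is 6 semitones below the open D3, so the same pitch on the Ab2 string lies at fret 11 + 6 = 17.

17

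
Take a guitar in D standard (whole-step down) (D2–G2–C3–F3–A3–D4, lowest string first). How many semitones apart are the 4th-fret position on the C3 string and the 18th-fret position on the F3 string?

19 semitones

C3 at fret 4 → E3 (MIDI 52); F3 at fret 18 → B4 (MIDI 71).
52 − 71 = -19, so the two pitches are 19 semitones apart, with B4 the higher.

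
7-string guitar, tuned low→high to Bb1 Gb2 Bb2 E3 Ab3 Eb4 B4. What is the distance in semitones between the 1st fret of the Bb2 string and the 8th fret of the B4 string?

32 semitones

Bb2 at fret 1 → B2 (MIDI 47); B4 at fret 8 → G5 (MIDI 79).
47 − 79 = -32, so the two pitches are 32 semitones apart, with G5 the higher.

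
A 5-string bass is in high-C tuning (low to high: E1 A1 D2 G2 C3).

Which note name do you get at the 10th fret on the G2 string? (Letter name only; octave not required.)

Each fret is one semitone, so G2 + 10 = F.

F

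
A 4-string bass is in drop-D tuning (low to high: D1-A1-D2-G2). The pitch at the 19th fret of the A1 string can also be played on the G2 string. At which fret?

Fret 19 on A1 is MIDI 33 + 19 = 52 (E3). On the G2 string (open MIDI 43), that pitch is 52 − 43 = fret 9.

9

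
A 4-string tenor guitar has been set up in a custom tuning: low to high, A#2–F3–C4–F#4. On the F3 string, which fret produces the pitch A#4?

A#4 is 17 semitones above the open F3 (F–F#–G–G#–…–G#–A–A#), so it sits at fret 17.

17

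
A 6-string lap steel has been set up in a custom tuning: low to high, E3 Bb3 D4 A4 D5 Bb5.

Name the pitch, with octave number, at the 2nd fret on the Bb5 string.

Each fret is one semitone, so Bb5 + 2 = C6.

C6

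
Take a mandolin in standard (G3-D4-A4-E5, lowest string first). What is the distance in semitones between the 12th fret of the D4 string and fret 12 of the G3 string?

D4 at fret 12 → D5 (MIDI 74); G3 at fret 12 → G4 (MIDI 67).
74 − 67 = 7, so the two pitches are 7 semitones apart, with D5 the higher.

7 semitones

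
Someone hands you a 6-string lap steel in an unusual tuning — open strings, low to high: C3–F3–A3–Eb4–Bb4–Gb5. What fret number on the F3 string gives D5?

21

D5 is 21 semitones above the open F3 (F–Gb–G–Ab–…–C–Db–D), so it sits at fret 21.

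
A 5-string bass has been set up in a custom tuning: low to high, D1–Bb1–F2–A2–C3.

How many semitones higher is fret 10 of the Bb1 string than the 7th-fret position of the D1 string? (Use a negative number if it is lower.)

11 semitones

Bb1 at fret 10 → Ab2 (MIDI 44); D1 at fret 7 → A1 (MIDI 33).
44 − 33 = 11, so the two pitches are 11 semitones apart.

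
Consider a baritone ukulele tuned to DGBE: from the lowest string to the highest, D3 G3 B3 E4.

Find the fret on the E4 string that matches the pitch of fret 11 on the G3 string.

2

Fret 11 on G3 is MIDI 55 + 11 = 66 (F♯4). On the E4 string (open MIDI 64), that pitch is 66 − 64 = fret 2.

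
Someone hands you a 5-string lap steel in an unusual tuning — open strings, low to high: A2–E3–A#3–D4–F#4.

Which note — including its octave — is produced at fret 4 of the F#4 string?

The open F#4 string plus 4 semitones: F#–G–G#–A–A#.
No B→C boundary is crossed, so the octave stays at 4.
(Equivalently spelled Bb4.)

A#4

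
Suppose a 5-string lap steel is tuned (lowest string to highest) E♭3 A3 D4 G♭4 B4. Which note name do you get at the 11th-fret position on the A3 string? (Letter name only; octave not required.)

A♭

A3 is MIDI 57. Adding 11 gives 68; 68 mod 12 = 8, i.e. A♭.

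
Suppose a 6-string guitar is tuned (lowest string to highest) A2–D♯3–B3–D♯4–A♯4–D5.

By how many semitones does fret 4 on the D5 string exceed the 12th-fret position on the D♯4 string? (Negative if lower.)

3 semitones

D5 at fret 4 → F♯5 (MIDI 78); D♯4 at fret 12 → D♯5 (MIDI 75).
78 − 75 = 3, so the two pitches are 3 semitones apart.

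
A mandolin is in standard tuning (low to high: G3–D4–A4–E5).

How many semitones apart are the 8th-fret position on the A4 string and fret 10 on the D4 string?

A4 at fret 8 → F5 (MIDI 77); D4 at fret 10 → C5 (MIDI 72).
77 − 72 = 5, so the two pitches are 5 semitones apart, with F5 the higher.

5 semitones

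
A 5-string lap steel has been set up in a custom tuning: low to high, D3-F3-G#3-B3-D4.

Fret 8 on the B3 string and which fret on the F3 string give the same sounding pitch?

B3 at fret 8 is B3 + 8 semitones = G4.
The open F3 string is 6 semitones below the open B3, so the same pitch on the F3 string lies at fret 8 + 6 = 14.

14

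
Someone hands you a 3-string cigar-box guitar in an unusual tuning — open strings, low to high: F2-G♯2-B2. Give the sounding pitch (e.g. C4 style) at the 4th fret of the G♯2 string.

C3

The open G♯2 string plus 4 semitones: G#–A–A#–B–C.
The walk passes from B into C once, so the octave number goes from 2 to 3.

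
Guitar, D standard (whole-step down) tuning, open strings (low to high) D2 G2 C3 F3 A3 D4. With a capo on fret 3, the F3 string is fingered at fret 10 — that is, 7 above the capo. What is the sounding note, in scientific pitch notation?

D♯4

The capo raises the open F3 by 3 semitones to G♯3; fretting 7 more gives F3 + 3 + 7 = F3 + 10 semitones = D♯4.
(Also written E♭.)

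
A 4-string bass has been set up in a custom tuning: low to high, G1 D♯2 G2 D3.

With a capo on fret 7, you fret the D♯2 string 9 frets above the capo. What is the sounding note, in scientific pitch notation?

The capo raises the open D♯2 by 7 semitones to A♯2; fretting 9 more gives D♯2 + 7 + 9 = D♯2 + 16 semitones = G3.

G3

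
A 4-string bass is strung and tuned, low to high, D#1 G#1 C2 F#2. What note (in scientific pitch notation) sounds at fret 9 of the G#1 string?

F2

The open G#1 string plus 9 semitones: G#–A–A#–B–C–C#–D–D#–E–F.
The walk passes from B into C once, so the octave number goes from 1 to 2.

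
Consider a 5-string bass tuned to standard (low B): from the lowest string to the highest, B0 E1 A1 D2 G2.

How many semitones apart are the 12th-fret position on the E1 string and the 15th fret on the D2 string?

13 semitones

E1 at fret 12 → E2 (MIDI 40); D2 at fret 15 → F3 (MIDI 53).
40 − 53 = -13, so the two pitches are 13 semitones apart, with F3 the higher.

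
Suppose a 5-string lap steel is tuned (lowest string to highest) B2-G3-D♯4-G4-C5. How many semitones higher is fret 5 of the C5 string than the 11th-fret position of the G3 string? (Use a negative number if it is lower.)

C5 at fret 5 → F5 (MIDI 77); G3 at fret 11 → F♯4 (MIDI 66).
77 − 66 = 11, so the two pitches are 11 semitones apart.

11 semitones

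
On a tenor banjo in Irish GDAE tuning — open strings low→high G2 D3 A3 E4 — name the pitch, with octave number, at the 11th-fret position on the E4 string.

D#5

Each fret is one semitone, so E4 + 11 = D#5.
(Equivalently spelled Eb5.)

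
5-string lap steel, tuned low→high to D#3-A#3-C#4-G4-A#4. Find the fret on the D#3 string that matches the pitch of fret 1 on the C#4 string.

Fret 1 on C#4 is MIDI 61 + 1 = 62 (D4). On the D#3 string (open MIDI 51), that pitch is 62 − 51 = fret 11.

11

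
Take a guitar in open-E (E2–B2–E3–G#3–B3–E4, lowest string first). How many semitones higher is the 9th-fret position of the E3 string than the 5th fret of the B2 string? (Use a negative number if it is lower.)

E3 at fret 9 → C#4 (MIDI 61); B2 at fret 5 → E3 (MIDI 52).
61 − 52 = 9, so the two pitches are 9 semitones apart.

9 semitones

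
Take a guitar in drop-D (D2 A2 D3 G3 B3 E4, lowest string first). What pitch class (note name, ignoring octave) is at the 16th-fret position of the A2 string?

C#

Each fret is one semitone, so A2 + 16 = C#.
(Equivalently spelled Db.)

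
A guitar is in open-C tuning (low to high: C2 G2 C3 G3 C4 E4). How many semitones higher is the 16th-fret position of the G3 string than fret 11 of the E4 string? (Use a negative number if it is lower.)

-4 semitones

G3 at fret 16 → B4 (MIDI 71); E4 at fret 11 → D♯5 (MIDI 75).
71 − 75 = -4, so the two pitches are 4 semitones apart.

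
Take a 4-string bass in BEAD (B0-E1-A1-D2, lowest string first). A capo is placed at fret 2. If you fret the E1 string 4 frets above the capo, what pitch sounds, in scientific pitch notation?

The capo raises the open E1 by 2 semitones to F#1; fretting 4 more gives E1 + 2 + 4 = E1 + 6 semitones = A#1.
(Also written Bb.)

A#1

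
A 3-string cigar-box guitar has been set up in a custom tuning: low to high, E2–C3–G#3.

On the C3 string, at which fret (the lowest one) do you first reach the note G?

7

From C3, count semitones up the chromatic scale until reaching G: C–C#–D–D#–E–F–F#–G — 7 steps.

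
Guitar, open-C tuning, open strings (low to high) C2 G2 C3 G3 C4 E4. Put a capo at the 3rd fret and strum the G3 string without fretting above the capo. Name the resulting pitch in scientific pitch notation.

A♯3

The capo raises the open G3 by 3 semitones to A♯3; fretting 0 more gives G3 + 3 + 0 = G3 + 3 semitones = A♯3.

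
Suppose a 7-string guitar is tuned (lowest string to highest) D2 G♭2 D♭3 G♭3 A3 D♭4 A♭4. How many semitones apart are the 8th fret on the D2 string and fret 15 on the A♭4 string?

37 semitones

D2 at fret 8 → B♭2 (MIDI 46); A♭4 at fret 15 → B5 (MIDI 83).
46 − 83 = -37, so the two pitches are 37 semitones apart, with B5 the higher.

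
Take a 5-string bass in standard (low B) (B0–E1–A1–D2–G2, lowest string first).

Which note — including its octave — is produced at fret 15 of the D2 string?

The open D2 string plus 15 semitones: D–D#–E–F–…–D#–E–F.
The walk passes from B into C once, so the octave number goes from 2 to 3.

F3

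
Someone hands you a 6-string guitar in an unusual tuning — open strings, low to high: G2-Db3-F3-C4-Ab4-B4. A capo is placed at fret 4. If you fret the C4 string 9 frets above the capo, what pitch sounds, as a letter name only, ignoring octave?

The capo raises the open C4 by 4 semitones to E4; fretting 9 more gives C4 + 4 + 9 = C4 + 13 semitones, landing on Db.

Db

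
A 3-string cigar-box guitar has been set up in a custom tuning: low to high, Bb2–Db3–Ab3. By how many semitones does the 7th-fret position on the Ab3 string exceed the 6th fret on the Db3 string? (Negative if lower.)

8 semitones

Ab3 at fret 7 → Eb4 (MIDI 63); Db3 at fret 6 → G3 (MIDI 55).
63 − 55 = 8, so the two pitches are 8 semitones apart.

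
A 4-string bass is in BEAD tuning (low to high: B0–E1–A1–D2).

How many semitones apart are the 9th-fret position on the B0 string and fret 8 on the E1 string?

4 semitones

B0 at fret 9 → G♯1 (MIDI 32); E1 at fret 8 → C2 (MIDI 36).
32 − 36 = -4, so the two pitches are 4 semitones apart, with C2 the higher.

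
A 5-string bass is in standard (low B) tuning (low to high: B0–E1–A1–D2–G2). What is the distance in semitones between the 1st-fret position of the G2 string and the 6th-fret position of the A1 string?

5 semitones

G2 at fret 1 → G#2 (MIDI 44); A1 at fret 6 → D#2 (MIDI 39).
44 − 39 = 5, so the two pitches are 5 semitones apart, with G#2 the higher.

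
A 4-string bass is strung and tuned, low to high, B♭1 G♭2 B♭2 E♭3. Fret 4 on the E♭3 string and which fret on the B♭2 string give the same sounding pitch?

9

Fret 4 on E♭3 is MIDI 51 + 4 = 55 (G3). On the B♭2 string (open MIDI 46), that pitch is 55 − 46 = fret 9.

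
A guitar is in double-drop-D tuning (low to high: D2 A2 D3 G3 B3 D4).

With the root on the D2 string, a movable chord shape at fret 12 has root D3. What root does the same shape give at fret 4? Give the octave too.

F#2

Moving from fret 12 to fret 4 shifts the root by -8 semitones.
D3 down 8 semitones is F#2.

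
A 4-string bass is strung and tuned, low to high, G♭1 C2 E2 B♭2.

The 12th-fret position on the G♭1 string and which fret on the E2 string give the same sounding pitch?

2

Fret 12 on G♭1 is MIDI 30 + 12 = 42 (G♭2). On the E2 string (open MIDI 40), that pitch is 42 − 40 = fret 2.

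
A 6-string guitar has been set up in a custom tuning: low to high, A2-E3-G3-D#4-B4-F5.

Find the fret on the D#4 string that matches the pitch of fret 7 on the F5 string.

F5 at fret 7 is F5 + 7 semitones = C6.
The open D#4 string is 14 semitones below the open F5, so the same pitch on the D#4 string lies at fret 7 + 14 = 21.

21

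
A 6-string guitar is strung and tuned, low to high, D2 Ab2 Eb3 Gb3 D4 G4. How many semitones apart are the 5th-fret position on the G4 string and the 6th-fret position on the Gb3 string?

G4 at fret 5 → C5 (MIDI 72); Gb3 at fret 6 → C4 (MIDI 60).
72 − 60 = 12, so the two pitches are 12 semitones apart, with C5 the higher.

12 semitones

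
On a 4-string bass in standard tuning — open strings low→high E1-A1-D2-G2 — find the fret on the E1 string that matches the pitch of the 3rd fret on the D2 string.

Fret 3 on D2 is MIDI 38 + 3 = 41 (F2). On the E1 string (open MIDI 28), that pitch is 41 − 28 = fret 13.

13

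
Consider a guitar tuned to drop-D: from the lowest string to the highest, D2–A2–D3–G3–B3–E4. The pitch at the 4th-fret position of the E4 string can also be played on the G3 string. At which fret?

Fret 4 on E4 is MIDI 64 + 4 = 68 (G♯4). On the G3 string (open MIDI 55), that pitch is 68 − 55 = fret 13.

13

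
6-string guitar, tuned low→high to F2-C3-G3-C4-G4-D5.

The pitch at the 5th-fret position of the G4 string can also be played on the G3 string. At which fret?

Fret 5 on G4 is MIDI 67 + 5 = 72 (C5). On the G3 string (open MIDI 55), that pitch is 72 − 55 = fret 17.

17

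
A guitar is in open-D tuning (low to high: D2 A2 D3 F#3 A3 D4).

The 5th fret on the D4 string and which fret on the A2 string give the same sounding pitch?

Fret 5 on D4 is MIDI 62 + 5 = 67 (G4). On the A2 string (open MIDI 45), that pitch is 67 − 45 = fret 22.

22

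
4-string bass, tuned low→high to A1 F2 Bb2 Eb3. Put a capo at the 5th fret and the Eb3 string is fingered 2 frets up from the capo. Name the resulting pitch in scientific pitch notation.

The capo raises the open Eb3 by 5 semitones to Ab3; fretting 2 more gives Eb3 + 5 + 2 = Eb3 + 7 semitones = Bb3.

Bb3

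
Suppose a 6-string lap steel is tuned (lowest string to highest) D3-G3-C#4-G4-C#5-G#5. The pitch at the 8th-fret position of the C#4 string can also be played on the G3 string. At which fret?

14

Fret 8 on C#4 is MIDI 61 + 8 = 69 (A4). On the G3 string (open MIDI 55), that pitch is 69 − 55 = fret 14.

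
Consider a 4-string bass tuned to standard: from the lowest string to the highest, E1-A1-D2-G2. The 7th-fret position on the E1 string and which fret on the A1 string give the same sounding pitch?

Fret 7 on E1 is MIDI 28 + 7 = 35 (B1). On the A1 string (open MIDI 33), that pitch is 35 − 33 = fret 2.

2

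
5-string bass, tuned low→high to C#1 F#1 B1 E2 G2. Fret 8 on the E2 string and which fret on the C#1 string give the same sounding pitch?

23

Fret 8 on E2 is MIDI 40 + 8 = 48 (C3). On the C#1 string (open MIDI 25), that pitch is 48 − 25 = fret 23.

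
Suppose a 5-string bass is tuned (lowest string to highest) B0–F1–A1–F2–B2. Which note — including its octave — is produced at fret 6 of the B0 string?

Each fret is one semitone, so B0 + 6 = F1.

F1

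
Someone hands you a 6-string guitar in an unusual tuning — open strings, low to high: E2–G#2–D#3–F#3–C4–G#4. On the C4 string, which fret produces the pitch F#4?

6

F#4 is 6 semitones above the open C4 (C–C#–D–D#–E–F–F#), so it sits at fret 6.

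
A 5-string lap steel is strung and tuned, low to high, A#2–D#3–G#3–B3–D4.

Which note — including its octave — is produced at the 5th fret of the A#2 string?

D#3

The open A#2 string plus 5 semitones: A#–B–C–C#–D–D#.
The walk passes from B into C once, so the octave number goes from 2 to 3.
(Equivalently spelled Eb3.)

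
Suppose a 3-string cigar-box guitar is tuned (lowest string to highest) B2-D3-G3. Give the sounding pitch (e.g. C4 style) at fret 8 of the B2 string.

G3

B2 is MIDI 47. Adding 8 gives 55, which is G3.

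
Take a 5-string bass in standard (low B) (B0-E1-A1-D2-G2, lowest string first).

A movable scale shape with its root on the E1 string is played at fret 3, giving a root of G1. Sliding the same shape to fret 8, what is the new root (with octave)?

Moving from fret 3 to fret 8 shifts the root by 5 semitones.
G1 up 5 semitones is C2.

C2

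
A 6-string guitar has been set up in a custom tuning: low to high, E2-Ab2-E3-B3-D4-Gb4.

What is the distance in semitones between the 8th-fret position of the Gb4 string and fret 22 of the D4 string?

Gb4 at fret 8 → D5 (MIDI 74); D4 at fret 22 → C6 (MIDI 84).
74 − 84 = -10, so the two pitches are 10 semitones apart, with C6 the higher.

10 semitones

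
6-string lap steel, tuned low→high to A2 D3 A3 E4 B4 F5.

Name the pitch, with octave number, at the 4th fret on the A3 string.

The open A3 string plus 4 semitones: A–Bb–B–C–Db.
The walk passes from B into C once, so the octave number goes from 3 to 4.

D♭4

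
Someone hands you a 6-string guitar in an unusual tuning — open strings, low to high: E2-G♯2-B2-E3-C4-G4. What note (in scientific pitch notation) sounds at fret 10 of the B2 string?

A3

Each fret is one semitone, so B2 + 10 = A3.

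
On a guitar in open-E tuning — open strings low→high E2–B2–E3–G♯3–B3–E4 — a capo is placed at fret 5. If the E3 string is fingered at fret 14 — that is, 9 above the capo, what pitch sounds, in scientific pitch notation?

The capo raises the open E3 by 5 semitones to A3; fretting 9 more gives E3 + 5 + 9 = E3 + 14 semitones = F♯4.
(Also written G♭.)

F♯4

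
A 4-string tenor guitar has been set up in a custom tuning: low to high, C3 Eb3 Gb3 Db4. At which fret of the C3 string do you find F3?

5

F3 is 5 semitones above the open C3 (C–Db–D–Eb–E–F), so it sits at fret 5.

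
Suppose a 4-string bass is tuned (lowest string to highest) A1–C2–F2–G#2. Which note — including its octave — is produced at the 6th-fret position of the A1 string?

D#2

The open A1 string plus 6 semitones: A–A#–B–C–C#–D–D#.
The walk passes from B into C once, so the octave number goes from 1 to 2.
(Equivalently spelled Eb2.)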